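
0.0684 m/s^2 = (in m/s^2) 0.0684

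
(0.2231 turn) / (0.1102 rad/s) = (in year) 4.034e-07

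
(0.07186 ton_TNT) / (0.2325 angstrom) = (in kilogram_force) 1.319e+18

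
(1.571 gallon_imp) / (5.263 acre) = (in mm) 0.0003353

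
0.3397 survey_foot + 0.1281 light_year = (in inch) 4.771e+16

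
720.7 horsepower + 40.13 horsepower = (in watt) 5.674e+05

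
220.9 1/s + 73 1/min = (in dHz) 2221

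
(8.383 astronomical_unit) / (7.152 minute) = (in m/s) 2.922e+09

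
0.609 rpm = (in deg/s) 3.654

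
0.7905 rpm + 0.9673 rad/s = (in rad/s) 1.05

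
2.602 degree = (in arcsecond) 9367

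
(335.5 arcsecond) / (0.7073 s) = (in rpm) 0.02196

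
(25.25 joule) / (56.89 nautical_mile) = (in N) 0.0002397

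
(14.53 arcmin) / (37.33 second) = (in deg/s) 0.006487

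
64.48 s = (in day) 0.0007463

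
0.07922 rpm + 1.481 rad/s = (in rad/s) 1.489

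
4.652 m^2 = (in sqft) 50.07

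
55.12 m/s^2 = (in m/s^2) 55.12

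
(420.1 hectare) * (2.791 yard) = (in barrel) 6.744e+07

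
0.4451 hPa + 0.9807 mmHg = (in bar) 0.001753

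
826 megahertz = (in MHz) 826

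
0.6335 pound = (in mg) 2.874e+05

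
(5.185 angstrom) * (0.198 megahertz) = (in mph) 0.0002297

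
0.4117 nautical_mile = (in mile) 0.4738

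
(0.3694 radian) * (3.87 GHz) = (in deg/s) 8.191e+10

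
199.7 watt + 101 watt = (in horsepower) 0.4032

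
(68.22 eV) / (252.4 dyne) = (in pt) 1.228e-11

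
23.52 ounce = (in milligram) 6.668e+05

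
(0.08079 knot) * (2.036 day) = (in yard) 7996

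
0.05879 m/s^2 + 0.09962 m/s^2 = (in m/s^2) 0.1584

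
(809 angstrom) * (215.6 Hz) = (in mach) 5.122e-08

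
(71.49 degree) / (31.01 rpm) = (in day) 4.447e-06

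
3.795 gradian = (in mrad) 59.61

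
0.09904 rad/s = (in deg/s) 5.675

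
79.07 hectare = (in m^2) 7.907e+05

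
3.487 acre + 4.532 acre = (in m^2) 3.245e+04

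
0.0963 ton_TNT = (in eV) 2.515e+27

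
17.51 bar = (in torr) 1.313e+04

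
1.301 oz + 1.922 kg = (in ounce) 69.1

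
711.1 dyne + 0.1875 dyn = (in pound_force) 0.001599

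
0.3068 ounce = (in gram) 8.698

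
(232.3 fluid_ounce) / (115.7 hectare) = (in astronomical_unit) 3.969e-20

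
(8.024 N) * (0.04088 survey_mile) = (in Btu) 0.5004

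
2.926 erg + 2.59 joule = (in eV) 1.617e+19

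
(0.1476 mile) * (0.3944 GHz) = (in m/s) 9.369e+10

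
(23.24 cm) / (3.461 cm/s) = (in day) 7.772e-05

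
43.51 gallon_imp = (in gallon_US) 52.25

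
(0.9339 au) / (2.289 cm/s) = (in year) 1.935e+05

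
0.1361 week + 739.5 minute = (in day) 1.466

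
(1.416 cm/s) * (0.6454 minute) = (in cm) 54.83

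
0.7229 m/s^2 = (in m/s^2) 0.7229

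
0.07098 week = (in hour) 11.92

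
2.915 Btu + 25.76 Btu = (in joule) 3.025e+04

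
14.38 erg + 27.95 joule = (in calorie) 6.68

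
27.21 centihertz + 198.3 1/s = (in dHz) 1986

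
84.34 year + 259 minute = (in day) 3.078e+04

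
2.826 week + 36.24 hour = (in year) 0.05833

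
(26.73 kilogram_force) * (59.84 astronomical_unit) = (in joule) 2.347e+15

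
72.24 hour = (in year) 0.008247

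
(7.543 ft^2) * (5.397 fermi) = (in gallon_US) 9.991e-13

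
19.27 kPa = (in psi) 2.795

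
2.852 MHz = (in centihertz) 2.852e+08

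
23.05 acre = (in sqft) 1.004e+06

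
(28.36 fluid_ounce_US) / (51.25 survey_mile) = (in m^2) 1.017e-08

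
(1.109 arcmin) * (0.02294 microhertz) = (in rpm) 7.067e-11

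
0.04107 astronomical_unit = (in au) 0.04107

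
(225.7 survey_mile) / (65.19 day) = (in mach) 0.0001894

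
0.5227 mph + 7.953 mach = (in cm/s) 2.708e+05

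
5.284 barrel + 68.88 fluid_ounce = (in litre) 842.1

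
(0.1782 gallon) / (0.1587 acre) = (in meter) 1.05e-06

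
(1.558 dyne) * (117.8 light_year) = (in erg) 1.736e+20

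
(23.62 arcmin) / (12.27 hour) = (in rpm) 1.485e-06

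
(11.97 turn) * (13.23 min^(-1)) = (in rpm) 158.4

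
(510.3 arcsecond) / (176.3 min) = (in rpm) 2.233e-06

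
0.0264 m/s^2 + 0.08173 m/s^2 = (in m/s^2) 0.1081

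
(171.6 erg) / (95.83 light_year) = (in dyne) 1.893e-18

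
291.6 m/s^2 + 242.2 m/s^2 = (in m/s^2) 533.8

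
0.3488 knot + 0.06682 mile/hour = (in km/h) 0.7535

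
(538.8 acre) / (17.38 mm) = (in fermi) 1.255e+23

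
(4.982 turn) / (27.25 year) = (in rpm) 3.478e-07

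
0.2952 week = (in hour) 49.59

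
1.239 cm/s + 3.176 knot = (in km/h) 5.927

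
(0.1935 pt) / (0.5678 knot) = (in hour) 6.492e-08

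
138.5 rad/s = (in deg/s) 7935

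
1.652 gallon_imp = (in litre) 7.51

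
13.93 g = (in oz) 0.4914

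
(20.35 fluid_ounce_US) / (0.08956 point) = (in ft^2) 205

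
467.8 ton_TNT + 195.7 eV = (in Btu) 1.855e+09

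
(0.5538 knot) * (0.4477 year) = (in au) 2.689e-05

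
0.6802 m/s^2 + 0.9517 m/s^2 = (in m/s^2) 1.632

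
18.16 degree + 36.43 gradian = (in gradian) 56.61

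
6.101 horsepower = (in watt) 4550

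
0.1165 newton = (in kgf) 0.01188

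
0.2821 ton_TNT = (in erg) 1.18e+16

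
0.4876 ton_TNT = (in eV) 1.273e+28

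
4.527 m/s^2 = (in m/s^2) 4.527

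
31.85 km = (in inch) 1.254e+06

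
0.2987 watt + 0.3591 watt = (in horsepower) 0.0008821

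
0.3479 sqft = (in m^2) 0.03232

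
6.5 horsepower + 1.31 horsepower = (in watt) 5824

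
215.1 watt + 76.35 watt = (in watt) 291.4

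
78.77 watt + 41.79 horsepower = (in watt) 3.124e+04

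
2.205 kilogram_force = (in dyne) 2.162e+06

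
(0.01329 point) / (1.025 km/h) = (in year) 5.222e-13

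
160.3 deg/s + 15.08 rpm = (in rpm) 41.8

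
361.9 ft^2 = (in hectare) 0.003362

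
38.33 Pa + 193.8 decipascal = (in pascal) 57.71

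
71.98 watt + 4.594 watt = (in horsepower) 0.1027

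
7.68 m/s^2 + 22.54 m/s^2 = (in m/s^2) 30.22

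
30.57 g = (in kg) 0.03057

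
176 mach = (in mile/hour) 1.341e+05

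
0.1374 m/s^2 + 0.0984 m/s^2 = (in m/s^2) 0.2358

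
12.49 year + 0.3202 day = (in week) 651.3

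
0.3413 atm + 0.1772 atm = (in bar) 0.5254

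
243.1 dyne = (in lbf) 0.0005465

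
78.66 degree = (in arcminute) 4720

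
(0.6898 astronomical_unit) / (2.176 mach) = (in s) 1.393e+08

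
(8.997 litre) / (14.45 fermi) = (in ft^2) 6.702e+12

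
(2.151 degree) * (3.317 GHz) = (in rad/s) 1.245e+08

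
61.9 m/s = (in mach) 0.1818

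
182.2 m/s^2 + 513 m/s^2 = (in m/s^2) 695.2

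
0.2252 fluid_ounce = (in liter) 0.00666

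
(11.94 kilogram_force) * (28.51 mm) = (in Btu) 0.003164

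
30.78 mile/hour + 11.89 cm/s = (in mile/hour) 31.05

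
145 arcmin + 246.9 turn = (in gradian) 9.876e+04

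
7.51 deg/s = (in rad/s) 0.1311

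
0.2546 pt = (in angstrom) 8.982e+05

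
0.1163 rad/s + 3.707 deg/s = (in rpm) 1.728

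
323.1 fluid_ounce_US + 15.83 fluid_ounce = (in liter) 10.02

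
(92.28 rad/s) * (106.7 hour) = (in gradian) 2.257e+09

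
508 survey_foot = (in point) 4.389e+05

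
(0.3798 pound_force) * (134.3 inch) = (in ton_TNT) 1.377e-09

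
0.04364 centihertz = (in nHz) 4.364e+05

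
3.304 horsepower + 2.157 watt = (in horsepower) 3.307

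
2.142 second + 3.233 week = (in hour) 543.1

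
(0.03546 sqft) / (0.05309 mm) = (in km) 0.06205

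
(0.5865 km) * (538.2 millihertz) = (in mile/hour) 706.1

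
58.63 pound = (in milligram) 2.659e+07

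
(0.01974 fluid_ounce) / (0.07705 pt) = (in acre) 5.307e-06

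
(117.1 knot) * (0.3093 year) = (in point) 1.666e+12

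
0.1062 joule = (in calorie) 0.02538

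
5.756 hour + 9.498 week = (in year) 0.1828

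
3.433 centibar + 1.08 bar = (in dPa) 1.114e+06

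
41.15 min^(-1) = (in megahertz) 6.858e-07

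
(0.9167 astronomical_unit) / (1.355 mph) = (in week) 3.743e+05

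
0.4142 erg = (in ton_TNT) 9.9e-18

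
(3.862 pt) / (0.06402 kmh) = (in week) 1.267e-07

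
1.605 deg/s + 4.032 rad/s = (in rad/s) 4.06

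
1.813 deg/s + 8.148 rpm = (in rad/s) 0.8849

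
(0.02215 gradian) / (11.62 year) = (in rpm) 9.067e-12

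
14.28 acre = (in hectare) 5.779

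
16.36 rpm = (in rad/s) 1.713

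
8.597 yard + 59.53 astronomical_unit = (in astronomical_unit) 59.53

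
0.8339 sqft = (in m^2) 0.07747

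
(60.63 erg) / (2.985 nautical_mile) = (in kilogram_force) 1.118e-10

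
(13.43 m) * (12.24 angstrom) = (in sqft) 1.769e-07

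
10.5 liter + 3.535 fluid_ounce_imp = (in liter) 10.6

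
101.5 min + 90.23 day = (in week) 12.9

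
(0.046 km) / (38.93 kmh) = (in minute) 0.0709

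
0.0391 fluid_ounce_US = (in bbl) 7.273e-06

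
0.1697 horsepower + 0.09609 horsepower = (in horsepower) 0.2658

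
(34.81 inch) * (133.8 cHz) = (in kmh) 4.259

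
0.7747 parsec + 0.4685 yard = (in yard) 2.614e+16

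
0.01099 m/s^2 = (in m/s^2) 0.01099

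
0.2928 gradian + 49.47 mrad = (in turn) 0.008605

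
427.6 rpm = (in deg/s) 2566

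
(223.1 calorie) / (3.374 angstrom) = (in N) 2.767e+12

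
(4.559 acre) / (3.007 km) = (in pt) 1.739e+04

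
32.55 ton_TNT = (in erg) 1.362e+18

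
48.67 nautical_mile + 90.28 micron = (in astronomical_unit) 6.025e-07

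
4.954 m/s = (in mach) 0.01455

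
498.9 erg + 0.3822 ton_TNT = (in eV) 9.981e+27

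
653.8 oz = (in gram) 1.853e+04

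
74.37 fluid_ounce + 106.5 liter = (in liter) 108.7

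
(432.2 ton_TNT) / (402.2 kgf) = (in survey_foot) 1.504e+09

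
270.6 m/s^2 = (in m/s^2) 270.6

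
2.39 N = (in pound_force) 0.5373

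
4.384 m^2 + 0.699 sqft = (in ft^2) 47.89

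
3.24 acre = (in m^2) 1.311e+04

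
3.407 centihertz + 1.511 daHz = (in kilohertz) 0.01514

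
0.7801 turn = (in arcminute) 1.685e+04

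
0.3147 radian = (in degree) 18.03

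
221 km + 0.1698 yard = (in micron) 2.21e+11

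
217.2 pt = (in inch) 3.017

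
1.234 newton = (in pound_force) 0.2774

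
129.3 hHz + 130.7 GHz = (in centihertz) 1.307e+13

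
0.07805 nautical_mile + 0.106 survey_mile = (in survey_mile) 0.1958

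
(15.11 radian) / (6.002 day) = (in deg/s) 0.001669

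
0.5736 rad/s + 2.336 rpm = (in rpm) 7.813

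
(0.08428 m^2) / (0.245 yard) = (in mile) 0.0002338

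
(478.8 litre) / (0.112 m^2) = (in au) 2.858e-11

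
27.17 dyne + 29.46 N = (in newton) 29.46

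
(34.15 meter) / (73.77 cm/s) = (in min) 0.7715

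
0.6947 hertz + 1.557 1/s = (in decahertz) 0.2252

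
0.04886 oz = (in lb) 0.003054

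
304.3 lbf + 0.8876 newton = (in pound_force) 304.5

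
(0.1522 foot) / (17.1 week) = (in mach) 1.317e-11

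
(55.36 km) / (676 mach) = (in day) 2.784e-06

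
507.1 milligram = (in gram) 0.5071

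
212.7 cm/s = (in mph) 4.758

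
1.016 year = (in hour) 8900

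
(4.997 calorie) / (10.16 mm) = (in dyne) 2.058e+08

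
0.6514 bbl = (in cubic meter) 0.1036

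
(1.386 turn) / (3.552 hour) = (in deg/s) 0.03902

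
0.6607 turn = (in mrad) 4151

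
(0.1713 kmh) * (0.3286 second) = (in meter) 0.01564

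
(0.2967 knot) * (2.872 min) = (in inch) 1036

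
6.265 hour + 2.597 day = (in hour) 68.59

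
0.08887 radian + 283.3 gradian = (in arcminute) 1.56e+04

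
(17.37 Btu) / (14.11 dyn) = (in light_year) 1.373e-08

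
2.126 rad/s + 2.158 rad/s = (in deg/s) 245.5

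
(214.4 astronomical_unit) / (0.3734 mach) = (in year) 7999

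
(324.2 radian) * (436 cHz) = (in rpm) 1.35e+04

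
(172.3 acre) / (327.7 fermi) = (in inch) 8.377e+19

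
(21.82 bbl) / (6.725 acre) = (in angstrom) 1.275e+06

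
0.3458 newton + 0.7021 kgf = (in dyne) 7.231e+05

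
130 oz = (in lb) 8.125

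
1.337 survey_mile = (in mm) 2.152e+06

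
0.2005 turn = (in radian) 1.26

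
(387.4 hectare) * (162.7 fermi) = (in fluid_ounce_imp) 0.02218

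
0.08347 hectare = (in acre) 0.2063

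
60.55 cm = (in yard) 0.6622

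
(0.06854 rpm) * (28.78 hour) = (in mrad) 7.436e+05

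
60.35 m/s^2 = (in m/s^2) 60.35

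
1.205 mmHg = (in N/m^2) 160.7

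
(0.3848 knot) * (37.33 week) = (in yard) 4.888e+06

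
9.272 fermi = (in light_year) 9.801e-31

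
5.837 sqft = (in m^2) 0.5423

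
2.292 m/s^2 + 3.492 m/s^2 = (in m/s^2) 5.784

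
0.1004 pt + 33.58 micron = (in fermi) 6.9e+10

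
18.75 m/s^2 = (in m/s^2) 18.75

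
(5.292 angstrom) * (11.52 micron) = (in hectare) 6.096e-19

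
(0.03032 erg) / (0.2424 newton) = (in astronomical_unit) 8.361e-20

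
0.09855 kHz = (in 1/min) 5913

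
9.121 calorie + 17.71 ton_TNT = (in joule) 7.41e+10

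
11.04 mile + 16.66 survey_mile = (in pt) 1.264e+08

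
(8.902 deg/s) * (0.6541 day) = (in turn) 1397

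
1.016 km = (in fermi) 1.016e+18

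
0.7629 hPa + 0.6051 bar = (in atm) 0.5979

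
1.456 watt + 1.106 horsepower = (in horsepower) 1.108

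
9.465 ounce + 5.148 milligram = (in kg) 0.2683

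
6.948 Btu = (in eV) 4.575e+22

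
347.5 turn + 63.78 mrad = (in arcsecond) 4.504e+08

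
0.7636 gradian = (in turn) 0.001909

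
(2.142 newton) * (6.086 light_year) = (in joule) 1.233e+17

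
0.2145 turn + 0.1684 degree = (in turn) 0.215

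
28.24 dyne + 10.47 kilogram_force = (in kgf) 10.47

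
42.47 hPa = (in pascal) 4247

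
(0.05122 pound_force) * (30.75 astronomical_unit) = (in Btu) 9.934e+08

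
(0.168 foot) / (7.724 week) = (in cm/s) 1.096e-06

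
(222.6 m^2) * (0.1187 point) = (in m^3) 0.009321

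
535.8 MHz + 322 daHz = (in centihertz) 5.358e+10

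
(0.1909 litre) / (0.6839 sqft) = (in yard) 0.003286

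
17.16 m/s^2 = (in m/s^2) 17.16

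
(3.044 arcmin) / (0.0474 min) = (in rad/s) 0.0003113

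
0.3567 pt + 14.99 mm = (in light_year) 1.598e-18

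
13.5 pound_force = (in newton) 60.05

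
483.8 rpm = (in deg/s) 2903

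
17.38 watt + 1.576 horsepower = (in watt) 1193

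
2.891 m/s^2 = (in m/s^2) 2.891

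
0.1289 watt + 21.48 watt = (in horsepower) 0.02898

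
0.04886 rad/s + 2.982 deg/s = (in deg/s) 5.781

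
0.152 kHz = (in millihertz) 1.52e+05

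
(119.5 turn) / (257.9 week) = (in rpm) 4.597e-05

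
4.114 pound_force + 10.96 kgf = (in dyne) 1.258e+07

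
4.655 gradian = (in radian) 0.07312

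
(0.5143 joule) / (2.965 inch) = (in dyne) 6.829e+05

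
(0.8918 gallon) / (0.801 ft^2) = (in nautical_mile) 2.449e-05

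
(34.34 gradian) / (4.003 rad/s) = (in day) 1.56e-06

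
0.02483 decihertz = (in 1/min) 0.149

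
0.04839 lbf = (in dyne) 2.152e+04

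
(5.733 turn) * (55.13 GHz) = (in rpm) 1.896e+13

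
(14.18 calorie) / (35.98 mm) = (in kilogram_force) 168.1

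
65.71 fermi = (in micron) 6.571e-08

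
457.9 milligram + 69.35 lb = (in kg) 31.46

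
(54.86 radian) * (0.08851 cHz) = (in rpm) 0.4637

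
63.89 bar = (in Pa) 6.389e+06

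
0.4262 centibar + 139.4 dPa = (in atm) 0.004344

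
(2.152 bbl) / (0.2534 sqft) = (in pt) 4.12e+04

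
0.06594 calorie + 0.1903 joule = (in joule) 0.4662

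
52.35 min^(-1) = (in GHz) 8.725e-10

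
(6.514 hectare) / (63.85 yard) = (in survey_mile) 0.6933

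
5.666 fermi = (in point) 1.606e-11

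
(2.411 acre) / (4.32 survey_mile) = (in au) 9.381e-12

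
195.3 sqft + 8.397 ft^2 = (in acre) 0.004676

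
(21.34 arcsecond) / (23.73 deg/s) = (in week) 4.13e-10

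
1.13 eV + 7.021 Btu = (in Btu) 7.021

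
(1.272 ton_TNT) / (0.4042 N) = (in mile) 8.182e+06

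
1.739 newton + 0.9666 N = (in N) 2.706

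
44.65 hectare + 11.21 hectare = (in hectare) 55.86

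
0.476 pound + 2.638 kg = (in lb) 6.292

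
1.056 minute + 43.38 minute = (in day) 0.03086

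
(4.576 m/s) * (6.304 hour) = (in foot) 3.407e+05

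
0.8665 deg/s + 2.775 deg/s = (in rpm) 0.6069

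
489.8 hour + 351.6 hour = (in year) 0.09605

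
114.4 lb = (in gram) 5.189e+04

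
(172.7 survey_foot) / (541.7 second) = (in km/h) 0.3498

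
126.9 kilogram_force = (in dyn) 1.244e+08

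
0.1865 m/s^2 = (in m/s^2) 0.1865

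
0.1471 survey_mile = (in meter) 236.7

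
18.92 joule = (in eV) 1.181e+20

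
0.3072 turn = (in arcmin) 6636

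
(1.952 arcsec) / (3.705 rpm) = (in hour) 6.775e-09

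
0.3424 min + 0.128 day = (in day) 0.1282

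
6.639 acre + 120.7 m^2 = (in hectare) 2.699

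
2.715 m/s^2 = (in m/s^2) 2.715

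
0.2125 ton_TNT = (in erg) 8.891e+15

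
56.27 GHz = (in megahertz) 5.627e+04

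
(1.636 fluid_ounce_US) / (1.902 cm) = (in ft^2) 0.02738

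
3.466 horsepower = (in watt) 2585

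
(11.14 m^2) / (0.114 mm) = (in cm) 9.772e+06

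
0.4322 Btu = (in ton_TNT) 1.09e-07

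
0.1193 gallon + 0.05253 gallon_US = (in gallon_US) 0.1718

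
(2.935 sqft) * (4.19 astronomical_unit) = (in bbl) 1.075e+12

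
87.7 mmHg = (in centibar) 11.69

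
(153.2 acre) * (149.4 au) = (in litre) 1.386e+22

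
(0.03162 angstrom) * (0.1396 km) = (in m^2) 4.414e-10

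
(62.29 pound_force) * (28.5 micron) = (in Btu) 7.485e-06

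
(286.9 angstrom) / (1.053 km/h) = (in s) 9.809e-08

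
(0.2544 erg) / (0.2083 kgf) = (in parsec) 4.036e-25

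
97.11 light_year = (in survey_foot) 3.014e+18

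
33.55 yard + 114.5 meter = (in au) 9.705e-10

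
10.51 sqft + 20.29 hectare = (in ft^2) 2.184e+06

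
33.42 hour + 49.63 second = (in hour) 33.43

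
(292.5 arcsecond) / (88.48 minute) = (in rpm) 2.551e-06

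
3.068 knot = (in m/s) 1.578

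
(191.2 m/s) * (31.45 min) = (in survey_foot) 1.184e+06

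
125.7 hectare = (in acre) 310.6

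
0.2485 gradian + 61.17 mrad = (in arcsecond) 1.342e+04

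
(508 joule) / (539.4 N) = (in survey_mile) 0.0005852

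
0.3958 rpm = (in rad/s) 0.04145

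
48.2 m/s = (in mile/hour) 107.8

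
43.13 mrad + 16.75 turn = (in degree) 6032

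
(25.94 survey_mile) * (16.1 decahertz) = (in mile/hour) 1.503e+07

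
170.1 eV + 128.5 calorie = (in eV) 3.356e+21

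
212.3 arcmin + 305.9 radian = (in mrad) 3.06e+05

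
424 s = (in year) 1.344e-05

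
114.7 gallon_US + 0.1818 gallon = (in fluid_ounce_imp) 1.531e+04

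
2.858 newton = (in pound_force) 0.6425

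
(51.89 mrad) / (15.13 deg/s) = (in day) 2.274e-06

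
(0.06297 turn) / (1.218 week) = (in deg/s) 3.077e-05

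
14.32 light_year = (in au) 9.056e+05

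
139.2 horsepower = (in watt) 1.038e+05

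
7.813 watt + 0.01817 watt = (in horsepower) 0.0105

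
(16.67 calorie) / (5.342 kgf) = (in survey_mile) 0.0008273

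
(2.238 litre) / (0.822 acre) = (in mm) 0.0006728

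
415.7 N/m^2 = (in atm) 0.004103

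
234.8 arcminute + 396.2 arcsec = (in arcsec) 1.448e+04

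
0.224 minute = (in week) 2.222e-05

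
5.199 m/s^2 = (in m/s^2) 5.199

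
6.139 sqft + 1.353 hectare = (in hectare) 1.353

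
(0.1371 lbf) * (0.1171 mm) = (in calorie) 1.707e-05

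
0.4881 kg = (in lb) 1.076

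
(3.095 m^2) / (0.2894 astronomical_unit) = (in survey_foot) 2.345e-10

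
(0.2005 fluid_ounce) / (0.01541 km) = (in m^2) 3.848e-07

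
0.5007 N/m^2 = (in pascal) 0.5007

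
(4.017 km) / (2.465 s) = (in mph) 3645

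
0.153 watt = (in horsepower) 0.0002052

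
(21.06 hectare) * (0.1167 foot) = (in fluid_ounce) 2.533e+08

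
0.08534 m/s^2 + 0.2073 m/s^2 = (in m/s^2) 0.2926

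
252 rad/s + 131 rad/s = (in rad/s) 383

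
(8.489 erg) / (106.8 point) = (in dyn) 2.253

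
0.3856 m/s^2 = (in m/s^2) 0.3856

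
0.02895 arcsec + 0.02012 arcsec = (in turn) 3.786e-08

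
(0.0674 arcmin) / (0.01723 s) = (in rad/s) 0.001138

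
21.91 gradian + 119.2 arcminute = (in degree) 21.71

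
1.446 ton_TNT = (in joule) 6.05e+09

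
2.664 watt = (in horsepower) 0.003572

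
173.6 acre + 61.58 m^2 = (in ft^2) 7.563e+06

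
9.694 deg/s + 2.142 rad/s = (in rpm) 22.07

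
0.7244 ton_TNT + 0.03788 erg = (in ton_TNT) 0.7244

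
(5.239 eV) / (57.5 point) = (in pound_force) 9.303e-18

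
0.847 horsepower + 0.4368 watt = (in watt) 632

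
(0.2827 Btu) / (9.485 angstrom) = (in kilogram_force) 3.207e+10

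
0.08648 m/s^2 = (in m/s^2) 0.08648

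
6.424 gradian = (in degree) 5.782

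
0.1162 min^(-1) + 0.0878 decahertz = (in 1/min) 52.8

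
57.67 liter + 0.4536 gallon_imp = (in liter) 59.73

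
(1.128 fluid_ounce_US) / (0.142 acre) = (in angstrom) 580.5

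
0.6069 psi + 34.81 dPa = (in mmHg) 31.41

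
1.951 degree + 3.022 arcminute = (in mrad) 34.93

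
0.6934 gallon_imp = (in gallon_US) 0.8327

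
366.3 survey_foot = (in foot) 366.3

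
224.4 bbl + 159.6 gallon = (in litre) 3.628e+04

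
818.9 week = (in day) 5732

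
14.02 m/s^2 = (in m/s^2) 14.02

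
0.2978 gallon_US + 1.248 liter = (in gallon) 0.6275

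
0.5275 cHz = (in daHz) 0.0005275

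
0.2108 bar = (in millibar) 210.8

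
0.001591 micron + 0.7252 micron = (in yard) 7.948e-07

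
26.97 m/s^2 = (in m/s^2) 26.97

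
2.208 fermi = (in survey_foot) 7.244e-15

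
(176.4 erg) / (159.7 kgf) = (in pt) 3.193e-05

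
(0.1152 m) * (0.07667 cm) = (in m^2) 8.832e-05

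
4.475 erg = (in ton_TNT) 1.07e-16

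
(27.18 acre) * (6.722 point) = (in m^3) 260.8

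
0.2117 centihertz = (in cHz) 0.2117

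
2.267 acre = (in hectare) 0.9174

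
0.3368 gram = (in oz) 0.01188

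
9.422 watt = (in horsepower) 0.01264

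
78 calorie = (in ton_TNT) 7.8e-08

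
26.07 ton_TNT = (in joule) 1.091e+11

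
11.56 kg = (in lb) 25.49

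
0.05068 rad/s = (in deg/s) 2.904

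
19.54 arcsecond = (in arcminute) 0.3257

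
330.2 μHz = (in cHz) 0.03302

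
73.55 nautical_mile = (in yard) 1.49e+05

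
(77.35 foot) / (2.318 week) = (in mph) 3.762e-05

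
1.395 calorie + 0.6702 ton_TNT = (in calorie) 6.702e+08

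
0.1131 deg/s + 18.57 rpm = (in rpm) 18.59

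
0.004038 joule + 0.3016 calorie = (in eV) 7.901e+18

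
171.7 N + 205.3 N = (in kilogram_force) 38.44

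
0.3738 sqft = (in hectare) 3.473e-06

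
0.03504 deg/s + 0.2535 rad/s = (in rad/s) 0.2541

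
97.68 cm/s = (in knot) 1.899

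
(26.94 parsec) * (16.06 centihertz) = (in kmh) 4.806e+17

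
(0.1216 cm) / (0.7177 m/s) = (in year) 5.373e-11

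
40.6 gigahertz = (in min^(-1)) 2.436e+12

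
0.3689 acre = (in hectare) 0.1493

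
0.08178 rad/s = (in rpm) 0.7809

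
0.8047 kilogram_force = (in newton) 7.891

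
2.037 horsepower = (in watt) 1519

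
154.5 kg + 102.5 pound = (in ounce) 7090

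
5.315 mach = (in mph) 4048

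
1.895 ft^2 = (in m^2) 0.1761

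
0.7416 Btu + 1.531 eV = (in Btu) 0.7416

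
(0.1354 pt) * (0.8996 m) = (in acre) 1.062e-08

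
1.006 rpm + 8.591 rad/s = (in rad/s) 8.696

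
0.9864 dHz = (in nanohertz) 9.864e+07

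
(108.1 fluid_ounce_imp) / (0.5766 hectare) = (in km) 5.327e-10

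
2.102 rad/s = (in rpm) 20.07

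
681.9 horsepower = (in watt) 5.085e+05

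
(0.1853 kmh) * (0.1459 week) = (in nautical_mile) 2.452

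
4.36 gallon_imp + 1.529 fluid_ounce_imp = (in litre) 19.86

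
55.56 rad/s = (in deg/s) 3183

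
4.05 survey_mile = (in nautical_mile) 3.519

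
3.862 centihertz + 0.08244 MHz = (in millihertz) 8.244e+07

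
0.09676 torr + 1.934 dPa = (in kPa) 0.01309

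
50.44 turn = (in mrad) 3.169e+05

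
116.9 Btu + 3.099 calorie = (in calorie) 2.948e+04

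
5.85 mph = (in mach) 0.00768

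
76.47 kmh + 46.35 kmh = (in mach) 0.1002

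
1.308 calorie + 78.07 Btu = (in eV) 5.141e+23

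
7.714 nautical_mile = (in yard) 1.562e+04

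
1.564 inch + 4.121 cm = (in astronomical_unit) 5.41e-13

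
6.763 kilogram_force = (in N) 66.32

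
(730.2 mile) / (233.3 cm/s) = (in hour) 139.9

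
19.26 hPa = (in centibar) 1.926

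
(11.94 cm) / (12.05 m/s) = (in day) 1.147e-07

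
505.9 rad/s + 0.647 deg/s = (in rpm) 4831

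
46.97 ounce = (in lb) 2.936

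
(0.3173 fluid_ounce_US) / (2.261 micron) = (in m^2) 4.15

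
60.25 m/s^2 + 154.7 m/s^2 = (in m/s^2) 214.9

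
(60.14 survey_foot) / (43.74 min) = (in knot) 0.01358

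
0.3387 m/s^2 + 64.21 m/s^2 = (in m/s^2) 64.55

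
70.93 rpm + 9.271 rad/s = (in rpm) 159.5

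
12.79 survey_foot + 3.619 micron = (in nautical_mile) 0.002105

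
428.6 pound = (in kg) 194.4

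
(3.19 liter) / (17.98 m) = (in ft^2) 0.00191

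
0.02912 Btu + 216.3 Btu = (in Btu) 216.3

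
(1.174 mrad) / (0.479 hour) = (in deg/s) 3.901e-05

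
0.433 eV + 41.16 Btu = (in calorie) 1.038e+04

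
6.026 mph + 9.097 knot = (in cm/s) 737.4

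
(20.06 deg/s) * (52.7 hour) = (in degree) 3.806e+06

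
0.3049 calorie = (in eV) 7.962e+18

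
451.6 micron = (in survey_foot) 0.001482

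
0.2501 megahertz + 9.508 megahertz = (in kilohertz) 9758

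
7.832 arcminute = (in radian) 0.002278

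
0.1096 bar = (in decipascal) 1.096e+05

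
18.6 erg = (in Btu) 1.763e-09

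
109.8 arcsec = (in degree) 0.0305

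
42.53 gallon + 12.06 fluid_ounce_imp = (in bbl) 1.015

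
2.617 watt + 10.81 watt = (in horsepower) 0.01801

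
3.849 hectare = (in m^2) 3.849e+04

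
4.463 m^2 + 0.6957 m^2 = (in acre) 0.001275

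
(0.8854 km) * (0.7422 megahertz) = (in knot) 1.277e+09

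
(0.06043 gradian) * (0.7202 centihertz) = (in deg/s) 0.0003917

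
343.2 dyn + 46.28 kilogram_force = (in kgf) 46.28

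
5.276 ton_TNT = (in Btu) 2.092e+07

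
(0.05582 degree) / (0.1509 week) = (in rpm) 1.019e-07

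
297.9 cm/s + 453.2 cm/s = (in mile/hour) 16.8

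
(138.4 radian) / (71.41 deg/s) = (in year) 3.521e-06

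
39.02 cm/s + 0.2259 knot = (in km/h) 1.823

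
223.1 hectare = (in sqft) 2.401e+07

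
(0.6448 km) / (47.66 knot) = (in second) 26.3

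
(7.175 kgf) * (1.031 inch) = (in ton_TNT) 4.404e-10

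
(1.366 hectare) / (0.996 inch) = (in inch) 2.126e+07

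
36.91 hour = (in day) 1.538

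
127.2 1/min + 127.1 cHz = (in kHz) 0.003391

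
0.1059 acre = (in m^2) 428.6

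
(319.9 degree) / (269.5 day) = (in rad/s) 2.398e-07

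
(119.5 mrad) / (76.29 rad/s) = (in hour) 4.351e-07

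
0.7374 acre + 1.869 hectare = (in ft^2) 2.333e+05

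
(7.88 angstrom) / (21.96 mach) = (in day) 1.22e-18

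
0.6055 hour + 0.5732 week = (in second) 3.489e+05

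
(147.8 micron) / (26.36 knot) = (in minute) 1.817e-07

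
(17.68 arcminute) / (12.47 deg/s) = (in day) 2.735e-07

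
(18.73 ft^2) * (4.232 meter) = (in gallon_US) 1945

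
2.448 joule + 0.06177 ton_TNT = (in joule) 2.584e+08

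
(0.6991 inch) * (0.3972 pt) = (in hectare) 2.488e-10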